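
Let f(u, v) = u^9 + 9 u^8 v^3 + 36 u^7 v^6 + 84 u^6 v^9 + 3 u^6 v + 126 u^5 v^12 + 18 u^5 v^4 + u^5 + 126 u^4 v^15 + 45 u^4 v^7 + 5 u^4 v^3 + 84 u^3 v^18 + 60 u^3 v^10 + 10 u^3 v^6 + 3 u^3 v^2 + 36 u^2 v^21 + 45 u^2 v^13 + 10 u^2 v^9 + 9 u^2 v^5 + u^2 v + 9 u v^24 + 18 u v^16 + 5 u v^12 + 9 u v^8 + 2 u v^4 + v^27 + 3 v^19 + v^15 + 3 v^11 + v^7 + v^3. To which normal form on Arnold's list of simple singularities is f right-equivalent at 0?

D_4

The Hessian of f at 0 is [[0, 0], [0, 0]] with rank 0, so corank 2. A Groebner basis of the Jacobian ideal J(f) in C{u,v} is {v^3, u^2 + 3*v^2, u*v}; counting standard monomials gives mu = 4. Corank 2; j^3 = v*(u^2 + v^2) splits into three distinct lines over C (the quadratic factor has nonzero discriminant), so D_4.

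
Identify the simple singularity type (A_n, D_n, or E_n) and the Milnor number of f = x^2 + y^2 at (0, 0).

Type A1, Milnor number mu = 1.

The Hessian of f at 0 is [[2, 0], [0, 2]] with rank 2, so corank 0. A Groebner basis of the Jacobian ideal J(f) in C{x,y} is {x, y}; counting standard monomials gives mu = 1. Corank 0: nondegenerate Morse point, so A_1.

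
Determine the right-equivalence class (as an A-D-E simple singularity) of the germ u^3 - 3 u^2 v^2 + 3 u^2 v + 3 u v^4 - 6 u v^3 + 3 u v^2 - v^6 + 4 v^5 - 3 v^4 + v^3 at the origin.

E8

The Hessian of f at 0 has rank 0. Corank 2; j^3 = (u + v)^3 is a perfect cube, so E-series; the 5-jet and mu = 8 give E_8.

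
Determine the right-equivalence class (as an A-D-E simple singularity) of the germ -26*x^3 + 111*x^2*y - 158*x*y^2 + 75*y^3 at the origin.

D_4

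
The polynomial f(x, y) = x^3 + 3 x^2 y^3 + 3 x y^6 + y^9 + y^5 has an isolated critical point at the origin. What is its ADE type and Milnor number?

Type E_{8}, Milnor number mu = 8.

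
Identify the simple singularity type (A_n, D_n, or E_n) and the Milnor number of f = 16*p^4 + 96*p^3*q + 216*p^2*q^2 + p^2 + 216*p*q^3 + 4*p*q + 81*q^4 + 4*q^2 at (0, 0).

The Hessian of f at 0 is [[2, 4], [4, 8]] with rank 1, so corank 1. A Groebner basis of the Jacobian ideal J(f) in C{p,q} is {q^3, p + 2*q}; counting standard monomials gives mu = 3. Corank 1: A-series; mu = 3 gives A_3.

Type A3, Milnor number mu = 3.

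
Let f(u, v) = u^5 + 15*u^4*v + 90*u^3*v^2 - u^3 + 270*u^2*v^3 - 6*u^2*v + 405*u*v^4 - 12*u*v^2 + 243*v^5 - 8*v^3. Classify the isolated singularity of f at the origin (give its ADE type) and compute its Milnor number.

The Hessian of f at 0 is [[0, 0], [0, 0]] with rank 0, so corank 2. A Groebner basis of the Jacobian ideal J(f) in C{u,v} is {v^5, u*v^3 + 9*v^4/4, u^2 + 4*u*v + 4*v^2}; counting standard monomials gives mu = 8. Corank 2; j^3 = -(u + 2*v)^3 is a perfect cube, so E-series; the 5-jet and mu = 8 give E_8.

Type E_8, Milnor number mu = 8.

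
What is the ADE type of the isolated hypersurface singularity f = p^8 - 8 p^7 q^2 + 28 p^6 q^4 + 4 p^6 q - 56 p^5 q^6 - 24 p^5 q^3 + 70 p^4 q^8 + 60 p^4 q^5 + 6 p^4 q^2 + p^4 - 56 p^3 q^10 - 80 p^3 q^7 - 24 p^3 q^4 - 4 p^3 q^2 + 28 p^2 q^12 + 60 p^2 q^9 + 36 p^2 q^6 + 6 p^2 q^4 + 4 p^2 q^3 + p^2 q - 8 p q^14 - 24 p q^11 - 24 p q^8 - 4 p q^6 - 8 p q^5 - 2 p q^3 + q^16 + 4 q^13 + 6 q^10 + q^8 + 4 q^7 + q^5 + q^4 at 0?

D_{5}

The Hessian of f at 0 is [[0, 0], [0, 0]] with rank 0, so corank 2. A Groebner basis of the Jacobian ideal J(f) in C{p,q} is {p*q^2, -p*q + q^3, p^2 + 4*p*q}; counting standard monomials gives mu = 5. Corank 2; j^3 = p^2*q has shape L^2 M (L != M), so D-series; mu = 5 gives D_5.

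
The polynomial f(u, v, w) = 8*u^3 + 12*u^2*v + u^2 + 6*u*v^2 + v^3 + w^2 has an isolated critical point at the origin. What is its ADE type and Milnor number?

Type A_2, Milnor number mu = 2.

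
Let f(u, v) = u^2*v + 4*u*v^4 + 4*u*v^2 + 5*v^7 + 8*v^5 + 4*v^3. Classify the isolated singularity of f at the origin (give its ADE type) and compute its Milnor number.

Type D_8, Milnor number mu = 8.

The Hessian of f at 0 has rank 0. Corank 2; j^3 = v*(u + 2*v)^2 has shape L^2 M (L != M), so D-series; mu = 8 gives D_8.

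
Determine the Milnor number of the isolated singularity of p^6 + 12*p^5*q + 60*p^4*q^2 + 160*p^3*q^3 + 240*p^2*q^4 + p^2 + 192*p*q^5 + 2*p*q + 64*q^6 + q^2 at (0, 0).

5

The Hessian of f at 0 is [[2, 2], [2, 2]] with rank 1, so corank 1. A Groebner basis of the Jacobian ideal J(f) in C{p,q} is {q^5, p + q}; counting standard monomials gives mu = 5. Corank 1: A-series; mu = 5 gives A_5.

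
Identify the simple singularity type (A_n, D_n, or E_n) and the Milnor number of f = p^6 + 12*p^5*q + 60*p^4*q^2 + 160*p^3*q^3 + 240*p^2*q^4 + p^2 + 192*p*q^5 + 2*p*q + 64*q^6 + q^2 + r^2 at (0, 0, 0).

Type A5, Milnor number mu = 5.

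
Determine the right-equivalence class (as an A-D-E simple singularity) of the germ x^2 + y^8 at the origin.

A_7

The Hessian of f at 0 is [[2, 0], [0, 0]] with rank 1, so corank 1. A Groebner basis of the Jacobian ideal J(f) in C{x,y} is {y^7, x}; counting standard monomials gives mu = 7. Corank 1: A-series; mu = 7 gives A_7.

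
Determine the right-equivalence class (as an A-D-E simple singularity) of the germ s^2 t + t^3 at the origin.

D_4

The Hessian of f at 0 has rank 0. Corank 2; j^3 = t*(s^2 + t^2) splits into three distinct lines over C (the quadratic factor has nonzero discriminant), so D_4.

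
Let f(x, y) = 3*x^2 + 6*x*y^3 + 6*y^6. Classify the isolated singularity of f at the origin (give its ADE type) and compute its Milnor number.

The Hessian of f at 0 has rank 1. Corank 1: A-series; mu = 5 gives A_5.

Type A5, Milnor number mu = 5.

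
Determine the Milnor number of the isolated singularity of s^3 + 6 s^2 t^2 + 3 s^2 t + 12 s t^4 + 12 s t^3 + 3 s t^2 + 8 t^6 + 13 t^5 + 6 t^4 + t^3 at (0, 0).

8

The Hessian of f at 0 has rank 0. Corank 2; j^3 = (s + t)^3 is a perfect cube, so E-series; the 5-jet and mu = 8 give E_8.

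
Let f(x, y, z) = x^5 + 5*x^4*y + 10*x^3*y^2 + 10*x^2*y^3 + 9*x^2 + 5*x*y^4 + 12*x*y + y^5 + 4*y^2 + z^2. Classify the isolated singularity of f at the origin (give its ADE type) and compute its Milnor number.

Type A_4, Milnor number mu = 4.

The Hessian of f at 0 has rank 2. Corank 1: A-series; mu = 4 gives A_4.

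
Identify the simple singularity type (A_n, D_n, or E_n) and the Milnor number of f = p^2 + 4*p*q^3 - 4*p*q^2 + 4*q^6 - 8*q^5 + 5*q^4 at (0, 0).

Type A3, Milnor number mu = 3.

The Hessian of f at 0 has rank 1. Corank 1: A-series; mu = 3 gives A_3.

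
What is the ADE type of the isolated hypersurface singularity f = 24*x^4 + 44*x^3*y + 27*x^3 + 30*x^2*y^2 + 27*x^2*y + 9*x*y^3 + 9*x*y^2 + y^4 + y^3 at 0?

E7

The Hessian of f at 0 is [[0, 0], [0, 0]] with rank 0, so corank 2. A Groebner basis of the Jacobian ideal J(f) in C{x,y} is {19683*x^2/4 + 6561*x*y/2 + y^4 + 27*y^3/4 + 2187*y^2/4, x^3 + 135*x^2/4 + 45*x*y/2 + y^3/12 + 15*y^2/4, x^2*y - 243*x^2/4 - 81*x*y/2 - 7*y^3/36 - 27*y^2/4, 81*x^2 + x*y^2 + 54*x*y + 4*y^3/9 + 9*y^2}; counting standard monomials gives mu = 7. Corank 2; j^3 = (3*x + y)^3 is a perfect cube, so E-series; the 4-jet and mu = 7 give E_7.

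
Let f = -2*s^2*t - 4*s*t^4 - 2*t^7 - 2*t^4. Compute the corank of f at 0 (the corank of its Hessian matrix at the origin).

2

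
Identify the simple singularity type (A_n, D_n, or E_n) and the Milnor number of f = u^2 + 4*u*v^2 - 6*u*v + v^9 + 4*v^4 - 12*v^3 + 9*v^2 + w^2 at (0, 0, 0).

Type A_{8}, Milnor number mu = 8.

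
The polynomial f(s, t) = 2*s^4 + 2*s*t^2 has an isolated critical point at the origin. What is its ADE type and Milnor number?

The Hessian of f at 0 has rank 0. Corank 2; j^3 = 2*s*t^2 has shape L^2 M (L != M), so D-series; mu = 5 gives D_5.

Type D_{5}, Milnor number mu = 5.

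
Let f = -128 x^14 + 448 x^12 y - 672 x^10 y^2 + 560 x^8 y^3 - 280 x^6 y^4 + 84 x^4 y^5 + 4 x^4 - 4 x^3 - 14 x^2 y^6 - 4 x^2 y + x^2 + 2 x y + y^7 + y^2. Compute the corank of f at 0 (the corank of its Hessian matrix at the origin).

1

Hessian at 0 has rank 1.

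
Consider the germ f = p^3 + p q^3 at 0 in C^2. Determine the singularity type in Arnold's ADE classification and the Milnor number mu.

Type E_{7}, Milnor number mu = 7.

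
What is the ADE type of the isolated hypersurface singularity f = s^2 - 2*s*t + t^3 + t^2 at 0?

A2

The Hessian of f at 0 has rank 1. Corank 1: A-series; mu = 2 gives A_2.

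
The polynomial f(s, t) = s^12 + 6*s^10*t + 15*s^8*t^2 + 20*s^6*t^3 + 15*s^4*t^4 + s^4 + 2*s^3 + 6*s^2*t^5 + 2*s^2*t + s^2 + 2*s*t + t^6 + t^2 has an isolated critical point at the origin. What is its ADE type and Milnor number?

The Hessian of f at 0 has rank 1. Corank 1: A-series; mu = 5 gives A_5.

Type A_5, Milnor number mu = 5.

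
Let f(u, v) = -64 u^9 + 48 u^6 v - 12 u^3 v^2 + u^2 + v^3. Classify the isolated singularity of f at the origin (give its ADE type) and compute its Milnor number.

The Hessian of f at 0 is [[2, 0], [0, 0]] with rank 1, so corank 1. A Groebner basis of the Jacobian ideal J(f) in C{u,v} is {v^2, u}; counting standard monomials gives mu = 2. Corank 1: A-series; mu = 2 gives A_2.

Type A2, Milnor number mu = 2.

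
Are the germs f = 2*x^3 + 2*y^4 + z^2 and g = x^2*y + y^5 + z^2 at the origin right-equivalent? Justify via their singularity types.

No.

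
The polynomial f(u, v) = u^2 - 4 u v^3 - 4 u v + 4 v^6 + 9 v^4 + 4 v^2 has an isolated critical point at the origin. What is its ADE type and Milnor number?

Type A_{3}, Milnor number mu = 3.

The Hessian of f at 0 has rank 1. Corank 1: A-series; mu = 3 gives A_3.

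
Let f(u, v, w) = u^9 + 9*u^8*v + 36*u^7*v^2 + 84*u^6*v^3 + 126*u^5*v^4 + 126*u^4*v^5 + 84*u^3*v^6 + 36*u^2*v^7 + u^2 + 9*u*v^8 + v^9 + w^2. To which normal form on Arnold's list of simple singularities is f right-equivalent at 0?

A_8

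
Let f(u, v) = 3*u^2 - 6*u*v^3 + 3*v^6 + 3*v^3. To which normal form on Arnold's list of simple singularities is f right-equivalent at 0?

The Hessian of f at 0 has rank 1. Corank 1: A-series; mu = 2 gives A_2.

A_2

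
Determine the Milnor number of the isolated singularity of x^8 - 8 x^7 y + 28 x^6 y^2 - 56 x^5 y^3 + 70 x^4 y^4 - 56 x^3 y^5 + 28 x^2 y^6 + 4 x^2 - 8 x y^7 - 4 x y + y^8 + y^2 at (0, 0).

The Hessian of f at 0 is [[8, -4], [-4, 2]] with rank 1, so corank 1. A Groebner basis of the Jacobian ideal J(f) in C{x,y} is {y^7, x - y/2}; counting standard monomials gives mu = 7. Corank 1: A-series; mu = 7 gives A_7.

7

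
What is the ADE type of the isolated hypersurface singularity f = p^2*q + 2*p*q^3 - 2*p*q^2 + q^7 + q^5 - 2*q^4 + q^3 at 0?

D8

The Hessian of f at 0 has rank 0. Corank 2; j^3 = q*(p - q)^2 has shape L^2 M (L != M), so D-series; mu = 8 gives D_8.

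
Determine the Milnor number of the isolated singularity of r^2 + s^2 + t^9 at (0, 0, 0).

The Hessian of f at 0 has rank 2. Corank 1: A-series; mu = 8 gives A_8.

8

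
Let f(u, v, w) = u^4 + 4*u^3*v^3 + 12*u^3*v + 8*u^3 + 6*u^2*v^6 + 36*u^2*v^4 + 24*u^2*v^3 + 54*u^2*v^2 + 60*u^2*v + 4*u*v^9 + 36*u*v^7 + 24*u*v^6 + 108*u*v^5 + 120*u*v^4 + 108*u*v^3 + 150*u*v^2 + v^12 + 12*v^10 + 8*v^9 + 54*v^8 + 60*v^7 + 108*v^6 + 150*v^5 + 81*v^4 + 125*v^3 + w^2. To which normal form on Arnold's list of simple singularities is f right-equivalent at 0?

E_6

The Hessian of f at 0 is [[0, 0, 0], [0, 0, 0], [0, 0, 2]] with rank 1, so corank 2. A Groebner basis of the Jacobian ideal J(f) in C{u,v,w} is {v^4, u*v^2 + 8*v^3/3, u^2 + 5*u*v + 25*v^2/4, w}; counting standard monomials gives mu = 6. Corank 2; j^3 = (2*u + 5*v)^3 is a perfect cube, so E-series; the 4-jet and mu = 6 give E_6.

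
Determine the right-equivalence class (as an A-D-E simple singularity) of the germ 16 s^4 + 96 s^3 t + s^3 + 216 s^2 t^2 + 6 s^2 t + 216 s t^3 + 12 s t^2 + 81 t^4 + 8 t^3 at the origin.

The Hessian of f at 0 has rank 0. Corank 2; j^3 = (s + 2*t)^3 is a perfect cube, so E-series; the 4-jet and mu = 6 give E_6.

E_{6}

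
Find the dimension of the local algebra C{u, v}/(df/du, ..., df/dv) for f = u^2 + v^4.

3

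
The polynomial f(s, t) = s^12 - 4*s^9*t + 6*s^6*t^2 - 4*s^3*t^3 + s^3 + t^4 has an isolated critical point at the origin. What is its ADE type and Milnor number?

Type E_6, Milnor number mu = 6.

The Hessian of f at 0 has rank 0. Corank 2; j^3 = s^3 is a perfect cube, so E-series; the 4-jet and mu = 6 give E_6.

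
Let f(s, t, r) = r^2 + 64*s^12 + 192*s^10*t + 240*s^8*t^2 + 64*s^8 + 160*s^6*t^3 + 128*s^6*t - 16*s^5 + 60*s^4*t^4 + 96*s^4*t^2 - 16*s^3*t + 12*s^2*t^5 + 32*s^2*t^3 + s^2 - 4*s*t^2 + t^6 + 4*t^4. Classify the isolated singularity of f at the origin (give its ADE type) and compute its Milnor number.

The Hessian of f at 0 has rank 2. Corank 1: A-series; mu = 5 gives A_5.

Type A5, Milnor number mu = 5.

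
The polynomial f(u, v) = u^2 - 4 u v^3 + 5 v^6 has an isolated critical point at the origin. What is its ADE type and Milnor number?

The Hessian of f at 0 is [[2, 0], [0, 0]] with rank 1, so corank 1. A Groebner basis of the Jacobian ideal J(f) in C{u,v} is {u*v^2, -u/2 + v^3, u^2}; counting standard monomials gives mu = 5. Corank 1: A-series; mu = 5 gives A_5.

Type A5, Milnor number mu = 5.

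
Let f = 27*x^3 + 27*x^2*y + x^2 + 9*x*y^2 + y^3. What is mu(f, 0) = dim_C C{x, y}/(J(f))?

2

The Hessian of f at 0 has rank 1. Corank 1: A-series; mu = 2 gives A_2.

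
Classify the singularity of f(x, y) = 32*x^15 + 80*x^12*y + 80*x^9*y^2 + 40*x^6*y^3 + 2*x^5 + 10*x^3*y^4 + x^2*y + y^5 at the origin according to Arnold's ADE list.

D_{6}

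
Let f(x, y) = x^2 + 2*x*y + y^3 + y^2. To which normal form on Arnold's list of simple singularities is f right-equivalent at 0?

A_2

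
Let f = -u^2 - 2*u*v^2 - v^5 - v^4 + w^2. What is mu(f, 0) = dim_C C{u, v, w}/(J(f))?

4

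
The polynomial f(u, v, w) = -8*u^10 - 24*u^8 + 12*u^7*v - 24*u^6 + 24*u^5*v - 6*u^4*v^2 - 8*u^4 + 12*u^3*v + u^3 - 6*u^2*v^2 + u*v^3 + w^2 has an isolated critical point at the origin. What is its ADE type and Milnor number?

Type E_{7}, Milnor number mu = 7.

The Hessian of f at 0 has rank 1. Corank 2; j^3 = u^3 is a perfect cube, so E-series; the 4-jet and mu = 7 give E_7.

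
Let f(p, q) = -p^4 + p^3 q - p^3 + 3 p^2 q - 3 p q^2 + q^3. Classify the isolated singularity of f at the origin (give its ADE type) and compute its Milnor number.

Type E7, Milnor number mu = 7.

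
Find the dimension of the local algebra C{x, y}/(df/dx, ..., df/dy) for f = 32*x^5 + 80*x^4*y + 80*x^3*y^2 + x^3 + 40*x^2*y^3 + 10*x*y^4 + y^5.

The Hessian of f at 0 has rank 0. Corank 2; j^3 = x^3 is a perfect cube, so E-series; the 5-jet and mu = 8 give E_8.

8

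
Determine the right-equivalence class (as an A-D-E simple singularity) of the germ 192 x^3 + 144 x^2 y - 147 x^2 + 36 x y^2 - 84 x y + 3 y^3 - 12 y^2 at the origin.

A_{2}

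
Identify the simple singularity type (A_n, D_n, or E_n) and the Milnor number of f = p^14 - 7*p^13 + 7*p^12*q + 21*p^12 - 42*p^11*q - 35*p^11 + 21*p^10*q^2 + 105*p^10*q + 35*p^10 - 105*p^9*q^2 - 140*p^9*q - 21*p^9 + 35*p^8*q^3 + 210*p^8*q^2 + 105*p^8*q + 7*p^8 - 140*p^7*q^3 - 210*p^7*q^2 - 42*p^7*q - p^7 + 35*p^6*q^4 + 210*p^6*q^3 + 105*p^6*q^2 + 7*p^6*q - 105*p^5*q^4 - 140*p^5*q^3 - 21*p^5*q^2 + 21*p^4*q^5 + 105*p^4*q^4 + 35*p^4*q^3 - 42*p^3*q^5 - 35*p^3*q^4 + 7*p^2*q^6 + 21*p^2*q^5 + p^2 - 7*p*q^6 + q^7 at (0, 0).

The Hessian of f at 0 has rank 1. Corank 1: A-series; mu = 6 gives A_6.

Type A6, Milnor number mu = 6.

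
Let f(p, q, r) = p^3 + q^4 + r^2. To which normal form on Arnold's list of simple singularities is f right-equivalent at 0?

E_{6}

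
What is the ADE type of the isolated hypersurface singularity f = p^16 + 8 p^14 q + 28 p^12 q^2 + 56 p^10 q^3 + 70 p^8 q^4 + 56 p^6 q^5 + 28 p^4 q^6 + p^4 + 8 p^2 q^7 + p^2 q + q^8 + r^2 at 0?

D9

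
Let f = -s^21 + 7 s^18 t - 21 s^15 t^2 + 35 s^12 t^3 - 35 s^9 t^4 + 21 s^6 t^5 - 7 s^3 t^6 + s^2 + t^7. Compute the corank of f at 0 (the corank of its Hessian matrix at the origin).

Hessian at 0 has rank 1.

1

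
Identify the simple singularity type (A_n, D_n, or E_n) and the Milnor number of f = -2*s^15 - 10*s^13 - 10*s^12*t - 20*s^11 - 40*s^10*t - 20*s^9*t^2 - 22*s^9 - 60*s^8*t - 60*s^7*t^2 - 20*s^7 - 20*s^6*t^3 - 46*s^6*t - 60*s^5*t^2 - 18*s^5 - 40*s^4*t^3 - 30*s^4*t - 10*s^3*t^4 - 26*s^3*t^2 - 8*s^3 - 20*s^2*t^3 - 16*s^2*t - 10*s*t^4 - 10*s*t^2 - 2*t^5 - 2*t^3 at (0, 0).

Type D_6, Milnor number mu = 6.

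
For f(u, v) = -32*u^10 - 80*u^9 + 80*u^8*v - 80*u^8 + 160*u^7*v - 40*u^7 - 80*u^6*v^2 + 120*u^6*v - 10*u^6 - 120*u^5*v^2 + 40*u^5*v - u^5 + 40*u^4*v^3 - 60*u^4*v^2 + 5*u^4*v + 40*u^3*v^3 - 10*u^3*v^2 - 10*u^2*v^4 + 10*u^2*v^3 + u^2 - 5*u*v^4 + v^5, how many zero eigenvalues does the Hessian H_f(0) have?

Hessian at 0 has rank 1.

1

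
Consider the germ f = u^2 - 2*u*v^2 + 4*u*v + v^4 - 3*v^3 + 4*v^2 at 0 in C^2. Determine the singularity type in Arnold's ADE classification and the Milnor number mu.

Type A_{2}, Milnor number mu = 2.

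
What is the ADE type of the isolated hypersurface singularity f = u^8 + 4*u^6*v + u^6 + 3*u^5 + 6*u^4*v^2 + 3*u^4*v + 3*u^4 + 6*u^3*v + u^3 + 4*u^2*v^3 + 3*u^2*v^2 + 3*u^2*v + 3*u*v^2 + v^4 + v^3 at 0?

E_6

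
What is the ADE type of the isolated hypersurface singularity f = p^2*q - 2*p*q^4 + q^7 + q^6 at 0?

D_{7}

The Hessian of f at 0 is [[0, 0], [0, 0]] with rank 0, so corank 2. A Groebner basis of the Jacobian ideal J(f) in C{p,q} is {-p*q + q^4, p^3, p^2*q, p^2/6 + p*q^2}; counting standard monomials gives mu = 7. Corank 2; j^3 = p^2*q has shape L^2 M (L != M), so D-series; mu = 7 gives D_7.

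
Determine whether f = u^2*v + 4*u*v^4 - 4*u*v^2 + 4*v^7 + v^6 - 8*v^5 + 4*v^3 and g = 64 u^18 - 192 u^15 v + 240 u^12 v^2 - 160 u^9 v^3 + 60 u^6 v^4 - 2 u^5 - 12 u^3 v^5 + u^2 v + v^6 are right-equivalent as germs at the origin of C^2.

Yes.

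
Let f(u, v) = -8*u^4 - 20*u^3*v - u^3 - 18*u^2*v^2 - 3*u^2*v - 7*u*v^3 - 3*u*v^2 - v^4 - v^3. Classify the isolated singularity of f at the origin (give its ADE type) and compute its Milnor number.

Type E7, Milnor number mu = 7.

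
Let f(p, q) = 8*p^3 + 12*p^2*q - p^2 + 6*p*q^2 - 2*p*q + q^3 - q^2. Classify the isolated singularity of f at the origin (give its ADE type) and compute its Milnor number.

The Hessian of f at 0 has rank 1. Corank 1: A-series; mu = 2 gives A_2.

Type A_2, Milnor number mu = 2.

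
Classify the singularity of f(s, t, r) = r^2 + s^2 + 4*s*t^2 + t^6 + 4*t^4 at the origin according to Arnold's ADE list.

The Hessian of f at 0 is [[2, 0, 0], [0, 0, 0], [0, 0, 2]] with rank 2, so corank 1. A Groebner basis of the Jacobian ideal J(f) in C{s,t,r} is {s^3, s^2*t, s/2 + t^2, r}; counting standard monomials gives mu = 5. Corank 1: A-series; mu = 5 gives A_5.

A_5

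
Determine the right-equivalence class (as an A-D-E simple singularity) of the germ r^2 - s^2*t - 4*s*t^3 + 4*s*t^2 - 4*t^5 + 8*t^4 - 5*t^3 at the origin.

D_{4}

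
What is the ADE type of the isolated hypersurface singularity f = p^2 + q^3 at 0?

A_{2}

The Hessian of f at 0 has rank 1. Corank 1: A-series; mu = 2 gives A_2.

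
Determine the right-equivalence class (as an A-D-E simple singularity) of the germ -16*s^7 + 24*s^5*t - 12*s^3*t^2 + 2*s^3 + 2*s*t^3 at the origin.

E_{7}

The Hessian of f at 0 is [[0, 0], [0, 0]] with rank 0, so corank 2. A Groebner basis of the Jacobian ideal J(f) in C{s,t} is {s^3, s*t^2, 3*s^2 + t^3}; counting standard monomials gives mu = 7. Corank 2; j^3 = 2*s^3 is a perfect cube, so E-series; the 4-jet and mu = 7 give E_7.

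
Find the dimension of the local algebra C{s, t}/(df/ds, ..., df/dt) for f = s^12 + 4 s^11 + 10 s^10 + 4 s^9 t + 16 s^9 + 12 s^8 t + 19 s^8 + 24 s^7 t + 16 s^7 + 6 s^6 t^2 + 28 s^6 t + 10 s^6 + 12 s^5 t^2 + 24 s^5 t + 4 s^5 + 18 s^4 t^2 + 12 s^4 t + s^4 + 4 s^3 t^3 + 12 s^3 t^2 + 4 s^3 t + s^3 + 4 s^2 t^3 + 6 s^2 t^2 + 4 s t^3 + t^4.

6

The Hessian of f at 0 is [[0, 0], [0, 0]] with rank 0, so corank 2. A Groebner basis of the Jacobian ideal J(f) in C{s,t} is {t^4, s*t^2 + t^3/3, s^2}; counting standard monomials gives mu = 6. Corank 2; j^3 = s^3 is a perfect cube, so E-series; the 4-jet and mu = 6 give E_6.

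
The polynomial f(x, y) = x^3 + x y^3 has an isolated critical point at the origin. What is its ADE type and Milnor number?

Type E_{7}, Milnor number mu = 7.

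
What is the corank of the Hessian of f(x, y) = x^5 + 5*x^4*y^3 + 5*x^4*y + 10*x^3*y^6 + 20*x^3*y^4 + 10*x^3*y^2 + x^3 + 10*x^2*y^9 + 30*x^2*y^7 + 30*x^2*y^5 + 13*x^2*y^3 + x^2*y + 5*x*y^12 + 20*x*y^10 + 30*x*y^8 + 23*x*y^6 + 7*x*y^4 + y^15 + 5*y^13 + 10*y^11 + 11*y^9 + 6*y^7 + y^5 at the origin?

Hessian at 0 has rank 0.

2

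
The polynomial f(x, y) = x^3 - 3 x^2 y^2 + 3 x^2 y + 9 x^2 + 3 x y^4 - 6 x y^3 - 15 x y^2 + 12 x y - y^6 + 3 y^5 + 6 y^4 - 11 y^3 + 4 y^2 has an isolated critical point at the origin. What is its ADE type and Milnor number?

Type A_2, Milnor number mu = 2.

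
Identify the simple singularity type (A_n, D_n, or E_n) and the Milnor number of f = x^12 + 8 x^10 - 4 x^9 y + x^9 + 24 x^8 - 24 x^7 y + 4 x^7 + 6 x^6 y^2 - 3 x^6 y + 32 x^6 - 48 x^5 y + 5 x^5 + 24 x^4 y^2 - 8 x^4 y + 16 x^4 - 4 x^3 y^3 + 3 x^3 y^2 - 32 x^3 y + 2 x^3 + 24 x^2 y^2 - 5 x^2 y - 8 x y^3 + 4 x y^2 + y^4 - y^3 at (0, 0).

The Hessian of f at 0 has rank 0. Corank 2; j^3 = (x - y)^2*(2*x - y) has shape L^2 M (L != M), so D-series; mu = 5 gives D_5.

Type D_5, Milnor number mu = 5.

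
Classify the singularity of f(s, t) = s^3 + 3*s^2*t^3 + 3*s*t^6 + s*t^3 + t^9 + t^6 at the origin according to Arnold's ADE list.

E_7

The Hessian of f at 0 has rank 0. Corank 2; j^3 = s^3 is a perfect cube, so E-series; the 4-jet and mu = 7 give E_7.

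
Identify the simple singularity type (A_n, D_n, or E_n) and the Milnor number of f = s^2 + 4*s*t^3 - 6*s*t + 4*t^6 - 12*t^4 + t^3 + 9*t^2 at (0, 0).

Type A2, Milnor number mu = 2.

The Hessian of f at 0 has rank 1. Corank 1: A-series; mu = 2 gives A_2.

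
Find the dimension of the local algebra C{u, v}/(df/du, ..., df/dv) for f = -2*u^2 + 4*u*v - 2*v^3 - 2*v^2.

2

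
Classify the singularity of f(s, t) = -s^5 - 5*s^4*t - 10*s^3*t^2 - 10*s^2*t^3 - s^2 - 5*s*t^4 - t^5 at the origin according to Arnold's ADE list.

A_4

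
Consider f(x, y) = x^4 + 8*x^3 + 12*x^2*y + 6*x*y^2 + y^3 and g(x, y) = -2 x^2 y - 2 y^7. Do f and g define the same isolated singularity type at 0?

The Hessian of f at 0 has rank 0. Corank 2; j^3 = (2*x + y)^3 is a perfect cube, so E-series; the 4-jet and mu = 6 give E_6. The Hessian of g at 0 has rank 0. Corank 2; j^3 = -2*x^2*y has shape L^2 M (L != M), so D-series; mu = 8 gives D_8. f is E_6 but g is D_8, hence not right-equivalent.

No.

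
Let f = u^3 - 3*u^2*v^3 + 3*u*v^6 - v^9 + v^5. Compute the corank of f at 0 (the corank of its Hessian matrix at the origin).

The Hessian at 0 is [[0, 0], [0, 0]] of rank 0; hence corank 2.

2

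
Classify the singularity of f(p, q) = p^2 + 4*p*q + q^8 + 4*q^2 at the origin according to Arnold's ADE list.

A7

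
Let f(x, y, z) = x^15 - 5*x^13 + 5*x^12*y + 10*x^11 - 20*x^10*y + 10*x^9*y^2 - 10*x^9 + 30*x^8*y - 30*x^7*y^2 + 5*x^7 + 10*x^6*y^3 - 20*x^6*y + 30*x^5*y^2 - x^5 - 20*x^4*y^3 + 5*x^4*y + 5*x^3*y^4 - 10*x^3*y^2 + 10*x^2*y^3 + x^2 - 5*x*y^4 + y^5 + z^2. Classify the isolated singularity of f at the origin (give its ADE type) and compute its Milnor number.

The Hessian of f at 0 is [[2, 0, 0], [0, 0, 0], [0, 0, 2]] with rank 2, so corank 1. A Groebner basis of the Jacobian ideal J(f) in C{x,y,z} is {y^4, x, z}; counting standard monomials gives mu = 4. Corank 1: A-series; mu = 4 gives A_4.

Type A4, Milnor number mu = 4.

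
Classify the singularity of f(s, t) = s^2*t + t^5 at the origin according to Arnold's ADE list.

D_6

The Hessian of f at 0 has rank 0. Corank 2; j^3 = s^2*t has shape L^2 M (L != M), so D-series; mu = 6 gives D_6.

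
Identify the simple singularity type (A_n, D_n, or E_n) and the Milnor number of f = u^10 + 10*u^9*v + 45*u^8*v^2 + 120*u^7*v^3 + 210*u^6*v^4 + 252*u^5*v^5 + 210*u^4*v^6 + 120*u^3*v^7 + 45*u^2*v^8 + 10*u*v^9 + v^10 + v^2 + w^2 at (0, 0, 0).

Type A9, Milnor number mu = 9.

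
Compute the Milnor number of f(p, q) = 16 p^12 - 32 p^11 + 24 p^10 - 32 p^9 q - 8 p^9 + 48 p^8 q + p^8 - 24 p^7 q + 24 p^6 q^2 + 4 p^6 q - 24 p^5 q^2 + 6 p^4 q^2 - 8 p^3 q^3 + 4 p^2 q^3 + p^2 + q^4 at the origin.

3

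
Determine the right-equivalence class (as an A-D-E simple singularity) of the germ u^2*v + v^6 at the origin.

The Hessian of f at 0 has rank 0. Corank 2; j^3 = u^2*v has shape L^2 M (L != M), so D-series; mu = 7 gives D_7.

D_{7}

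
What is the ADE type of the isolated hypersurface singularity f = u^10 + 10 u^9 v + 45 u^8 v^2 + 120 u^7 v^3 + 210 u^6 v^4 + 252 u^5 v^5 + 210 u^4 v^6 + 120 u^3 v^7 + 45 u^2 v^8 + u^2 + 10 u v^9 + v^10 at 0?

A_9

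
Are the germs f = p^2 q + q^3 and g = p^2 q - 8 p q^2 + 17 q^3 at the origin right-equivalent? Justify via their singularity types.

Yes.

The Hessian of f at 0 is [[0, 0], [0, 0]] with rank 0, so corank 2. A Groebner basis of the Jacobian ideal J(f) in C{p,q} is {q^3, p^2 + 3*q^2, p*q}; counting standard monomials gives mu = 4. Corank 2; j^3 = q*(p^2 + q^2) splits into three distinct lines over C (the quadratic factor has nonzero discriminant), so D_4. The Hessian of g at 0 is [[0, 0], [0, 0]] with rank 0, so corank 2. A Groebner basis of the Jacobian ideal J(g) in C{p,q} is {q^3, p^2 - 13*q^2, p*q - 4*q^2}; counting standard monomials gives mu = 4. Corank 2; j^3 = q*(p^2 - 8*p*q + 17*q^2) splits into three distinct lines over C (the quadratic factor has nonzero discriminant), so D_4. Both have type D_4, hence right-equivalent.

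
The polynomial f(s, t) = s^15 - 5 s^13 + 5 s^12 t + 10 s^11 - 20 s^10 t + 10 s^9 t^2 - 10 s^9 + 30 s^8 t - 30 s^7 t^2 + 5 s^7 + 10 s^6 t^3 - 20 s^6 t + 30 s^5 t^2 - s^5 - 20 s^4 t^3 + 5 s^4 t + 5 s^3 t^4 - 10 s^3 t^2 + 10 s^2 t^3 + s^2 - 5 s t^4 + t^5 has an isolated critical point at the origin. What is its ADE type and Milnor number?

The Hessian of f at 0 has rank 1. Corank 1: A-series; mu = 4 gives A_4.

Type A_4, Milnor number mu = 4.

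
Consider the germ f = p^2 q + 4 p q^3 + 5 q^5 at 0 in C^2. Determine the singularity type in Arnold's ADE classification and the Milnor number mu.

Type D_6, Milnor number mu = 6.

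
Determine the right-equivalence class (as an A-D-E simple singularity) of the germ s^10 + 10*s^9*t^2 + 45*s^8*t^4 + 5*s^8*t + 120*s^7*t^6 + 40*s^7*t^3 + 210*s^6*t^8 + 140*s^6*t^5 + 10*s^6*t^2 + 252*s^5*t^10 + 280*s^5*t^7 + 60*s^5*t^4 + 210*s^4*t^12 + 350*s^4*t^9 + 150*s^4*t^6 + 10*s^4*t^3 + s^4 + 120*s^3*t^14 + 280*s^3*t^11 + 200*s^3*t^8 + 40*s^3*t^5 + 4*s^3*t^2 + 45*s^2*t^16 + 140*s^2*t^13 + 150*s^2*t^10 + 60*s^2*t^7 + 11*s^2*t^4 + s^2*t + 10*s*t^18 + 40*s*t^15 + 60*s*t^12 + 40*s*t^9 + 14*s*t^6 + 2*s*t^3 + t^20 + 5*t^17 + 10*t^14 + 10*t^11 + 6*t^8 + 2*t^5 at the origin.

The Hessian of f at 0 is [[0, 0], [0, 0]] with rank 0, so corank 2. A Groebner basis of the Jacobian ideal J(f) in C{s,t} is {s^3, s^2*t, -s^2/4 + s*t^2, s*t + t^3}; counting standard monomials gives mu = 6. Corank 2; j^3 = s^2*t has shape L^2 M (L != M), so D-series; mu = 6 gives D_6.

D_6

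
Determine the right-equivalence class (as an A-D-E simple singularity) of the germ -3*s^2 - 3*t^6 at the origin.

A5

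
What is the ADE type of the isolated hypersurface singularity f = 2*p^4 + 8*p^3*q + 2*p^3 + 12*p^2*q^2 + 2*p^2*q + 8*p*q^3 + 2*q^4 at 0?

The Hessian of f at 0 has rank 0. Corank 2; j^3 = 2*p^2*(p + q) has shape L^2 M (L != M), so D-series; mu = 5 gives D_5.

D_5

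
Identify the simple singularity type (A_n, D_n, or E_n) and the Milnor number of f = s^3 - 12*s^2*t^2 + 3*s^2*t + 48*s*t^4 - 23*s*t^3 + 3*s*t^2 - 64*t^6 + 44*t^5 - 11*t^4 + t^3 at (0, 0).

Type E7, Milnor number mu = 7.

The Hessian of f at 0 has rank 0. Corank 2; j^3 = (s + t)^3 is a perfect cube, so E-series; the 4-jet and mu = 7 give E_7.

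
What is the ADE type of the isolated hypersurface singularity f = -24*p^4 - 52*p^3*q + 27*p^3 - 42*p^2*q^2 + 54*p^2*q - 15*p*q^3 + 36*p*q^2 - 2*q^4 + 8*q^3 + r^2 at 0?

E_{7}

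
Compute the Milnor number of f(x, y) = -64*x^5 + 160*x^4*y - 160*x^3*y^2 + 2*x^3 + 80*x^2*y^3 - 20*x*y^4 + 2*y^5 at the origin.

8

The Hessian of f at 0 has rank 0. Corank 2; j^3 = 2*x^3 is a perfect cube, so E-series; the 5-jet and mu = 8 give E_8.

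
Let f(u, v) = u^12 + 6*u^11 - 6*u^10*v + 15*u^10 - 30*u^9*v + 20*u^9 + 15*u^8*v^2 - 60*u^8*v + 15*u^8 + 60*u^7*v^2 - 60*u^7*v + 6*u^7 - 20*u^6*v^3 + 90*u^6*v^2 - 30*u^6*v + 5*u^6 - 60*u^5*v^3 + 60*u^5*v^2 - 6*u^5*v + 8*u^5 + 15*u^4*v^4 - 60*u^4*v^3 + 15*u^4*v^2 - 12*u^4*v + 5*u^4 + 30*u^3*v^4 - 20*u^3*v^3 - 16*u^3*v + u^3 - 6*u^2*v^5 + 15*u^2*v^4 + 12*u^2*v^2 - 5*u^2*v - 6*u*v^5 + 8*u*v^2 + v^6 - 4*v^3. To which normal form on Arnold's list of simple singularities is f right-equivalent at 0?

D_{7}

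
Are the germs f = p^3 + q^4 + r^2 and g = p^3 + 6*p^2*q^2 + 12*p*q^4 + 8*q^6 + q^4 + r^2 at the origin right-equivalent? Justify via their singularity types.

The Hessian of f at 0 has rank 1. Corank 2; j^3 = p^3 is a perfect cube, so E-series; the 4-jet and mu = 6 give E_6. The Hessian of g at 0 has rank 1. Corank 2; j^3 = p^3 is a perfect cube, so E-series; the 4-jet and mu = 6 give E_6. Both have type E_6, hence right-equivalent.

Yes.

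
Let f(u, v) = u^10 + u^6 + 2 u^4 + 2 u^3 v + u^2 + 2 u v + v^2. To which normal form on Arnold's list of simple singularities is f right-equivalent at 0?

The Hessian of f at 0 is [[2, 2], [2, 2]] with rank 1, so corank 1. A Groebner basis of the Jacobian ideal J(f) in C{u,v} is {-4*u*v^2 - u + v^5 - 3*v^3 - v, u^2/2 + u*v^3 + 3*u*v/2 + v^4/2 + v^2, u^3 + u + v, u^2*v + u*v^2 - u/3 + v^3/3 - v/3}; counting standard monomials gives mu = 9. Corank 1: A-series; mu = 9 gives A_9.

A_9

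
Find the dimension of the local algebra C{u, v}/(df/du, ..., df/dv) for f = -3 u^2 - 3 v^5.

The Hessian of f at 0 has rank 1. Corank 1: A-series; mu = 4 gives A_4.

4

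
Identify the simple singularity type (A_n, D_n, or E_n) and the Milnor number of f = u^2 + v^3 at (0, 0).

Type A2, Milnor number mu = 2.

The Hessian of f at 0 is [[2, 0], [0, 0]] with rank 1, so corank 1. A Groebner basis of the Jacobian ideal J(f) in C{u,v} is {v^2, u}; counting standard monomials gives mu = 2. Corank 1: A-series; mu = 2 gives A_2.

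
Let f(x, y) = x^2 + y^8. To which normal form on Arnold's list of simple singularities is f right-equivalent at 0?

The Hessian of f at 0 is [[2, 0], [0, 0]] with rank 1, so corank 1. A Groebner basis of the Jacobian ideal J(f) in C{x,y} is {y^7, x}; counting standard monomials gives mu = 7. Corank 1: A-series; mu = 7 gives A_7.

A7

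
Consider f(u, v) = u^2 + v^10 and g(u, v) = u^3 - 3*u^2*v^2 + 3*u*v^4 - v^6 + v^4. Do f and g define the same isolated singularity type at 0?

The Hessian of f at 0 is [[2, 0], [0, 0]] with rank 1, so corank 1. A Groebner basis of the Jacobian ideal J(f) in C{u,v} is {v^9, u}; counting standard monomials gives mu = 9. Corank 1: A-series; mu = 9 gives A_9. The Hessian of g at 0 is [[0, 0], [0, 0]] with rank 0, so corank 2. A Groebner basis of the Jacobian ideal J(g) in C{u,v} is {u^3, u^2*v, -u^2/2 + u*v^2, v^3}; counting standard monomials gives mu = 6. Corank 2; j^3 = u^3 is a perfect cube, so E-series; the 4-jet and mu = 6 give E_6. f is A_9 but g is E_6, hence not right-equivalent.

No.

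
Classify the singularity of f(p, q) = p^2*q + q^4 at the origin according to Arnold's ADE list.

The Hessian of f at 0 has rank 0. Corank 2; j^3 = p^2*q has shape L^2 M (L != M), so D-series; mu = 5 gives D_5.

D_5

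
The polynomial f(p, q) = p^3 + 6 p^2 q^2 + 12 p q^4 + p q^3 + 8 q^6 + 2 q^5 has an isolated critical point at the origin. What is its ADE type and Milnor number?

The Hessian of f at 0 is [[0, 0], [0, 0]] with rank 0, so corank 2. A Groebner basis of the Jacobian ideal J(f) in C{p,q} is {-p^2/4 + q^4 - q^3/12, p^3, p^2*q + p^2/12 + q^3/36, p^2/2 + p*q^2 + q^3/6}; counting standard monomials gives mu = 7. Corank 2; j^3 = p^3 is a perfect cube, so E-series; the 4-jet and mu = 7 give E_7.

Type E7, Milnor number mu = 7.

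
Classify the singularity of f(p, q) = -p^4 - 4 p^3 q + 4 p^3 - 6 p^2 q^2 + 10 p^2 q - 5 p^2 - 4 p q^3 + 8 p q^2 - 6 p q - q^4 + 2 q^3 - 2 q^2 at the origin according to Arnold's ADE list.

The Hessian of f at 0 is [[-10, -6], [-6, -4]] with rank 2, so corank 0. A Groebner basis of the Jacobian ideal J(f) in C{p,q} is {p, q}; counting standard monomials gives mu = 1. Corank 0: nondegenerate Morse point, so A_1.

A1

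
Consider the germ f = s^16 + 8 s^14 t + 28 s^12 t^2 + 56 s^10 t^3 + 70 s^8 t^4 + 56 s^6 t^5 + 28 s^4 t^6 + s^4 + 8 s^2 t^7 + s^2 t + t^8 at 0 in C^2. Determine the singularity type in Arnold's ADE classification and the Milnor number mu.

The Hessian of f at 0 has rank 0. Corank 2; j^3 = s^2*t has shape L^2 M (L != M), so D-series; mu = 9 gives D_9.

Type D9, Milnor number mu = 9.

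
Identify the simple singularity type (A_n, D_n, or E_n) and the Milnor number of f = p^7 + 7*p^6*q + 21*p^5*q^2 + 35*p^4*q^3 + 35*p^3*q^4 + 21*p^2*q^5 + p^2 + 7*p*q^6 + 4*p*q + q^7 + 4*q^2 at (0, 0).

Type A6, Milnor number mu = 6.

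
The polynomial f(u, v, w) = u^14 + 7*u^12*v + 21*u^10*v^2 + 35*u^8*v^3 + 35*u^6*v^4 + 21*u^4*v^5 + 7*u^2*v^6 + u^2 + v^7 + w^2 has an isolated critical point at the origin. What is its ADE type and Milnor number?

The Hessian of f at 0 is [[2, 0, 0], [0, 0, 0], [0, 0, 2]] with rank 2, so corank 1. A Groebner basis of the Jacobian ideal J(f) in C{u,v,w} is {v^6, u, w}; counting standard monomials gives mu = 6. Corank 1: A-series; mu = 6 gives A_6.

Type A_6, Milnor number mu = 6.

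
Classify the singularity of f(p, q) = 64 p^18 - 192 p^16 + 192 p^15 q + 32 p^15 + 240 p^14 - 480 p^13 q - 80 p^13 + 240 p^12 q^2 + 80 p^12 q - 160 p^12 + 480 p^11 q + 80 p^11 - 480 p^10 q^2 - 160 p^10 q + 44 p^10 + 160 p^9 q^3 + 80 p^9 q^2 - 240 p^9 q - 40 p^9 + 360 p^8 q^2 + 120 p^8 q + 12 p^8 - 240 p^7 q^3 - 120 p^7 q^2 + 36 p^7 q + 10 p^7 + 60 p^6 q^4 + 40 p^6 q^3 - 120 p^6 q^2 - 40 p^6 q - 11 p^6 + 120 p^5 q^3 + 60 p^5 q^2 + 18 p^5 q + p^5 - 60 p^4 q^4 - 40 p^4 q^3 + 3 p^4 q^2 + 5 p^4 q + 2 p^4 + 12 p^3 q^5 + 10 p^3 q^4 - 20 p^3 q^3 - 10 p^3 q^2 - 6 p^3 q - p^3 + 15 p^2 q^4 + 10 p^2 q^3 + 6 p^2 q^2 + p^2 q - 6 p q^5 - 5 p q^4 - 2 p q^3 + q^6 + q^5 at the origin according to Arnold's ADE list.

D_{7}

The Hessian of f at 0 is [[0, 0], [0, 0]] with rank 0, so corank 2. A Groebner basis of the Jacobian ideal J(f) in C{p,q} is {-p^2/21 + 10*p*q/21 + q^4 - 10*q^3/21, p^3, p^2*q + 2*p^2/21 + p*q/21 - q^3/21, -5*p^2/21 + p*q^2 + 8*p*q/21 - 8*q^3/21}; counting standard monomials gives mu = 7. Corank 2; j^3 = -p^2*(p - q) has shape L^2 M (L != M), so D-series; mu = 7 gives D_7.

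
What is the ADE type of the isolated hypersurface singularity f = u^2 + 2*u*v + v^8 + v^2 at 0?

The Hessian of f at 0 is [[2, 2], [2, 2]] with rank 1, so corank 1. A Groebner basis of the Jacobian ideal J(f) in C{u,v} is {v^7, u + v}; counting standard monomials gives mu = 7. Corank 1: A-series; mu = 7 gives A_7.

A_{7}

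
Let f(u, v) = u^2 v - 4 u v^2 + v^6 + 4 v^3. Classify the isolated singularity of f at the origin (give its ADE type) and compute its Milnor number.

The Hessian of f at 0 is [[0, 0], [0, 0]] with rank 0, so corank 2. A Groebner basis of the Jacobian ideal J(f) in C{u,v} is {u^2/6 + v^5 - 2*v^2/3, u^3 - 8*v^3, u*v - 2*v^2}; counting standard monomials gives mu = 7. Corank 2; j^3 = v*(u - 2*v)^2 has shape L^2 M (L != M), so D-series; mu = 7 gives D_7.

Type D7, Milnor number mu = 7.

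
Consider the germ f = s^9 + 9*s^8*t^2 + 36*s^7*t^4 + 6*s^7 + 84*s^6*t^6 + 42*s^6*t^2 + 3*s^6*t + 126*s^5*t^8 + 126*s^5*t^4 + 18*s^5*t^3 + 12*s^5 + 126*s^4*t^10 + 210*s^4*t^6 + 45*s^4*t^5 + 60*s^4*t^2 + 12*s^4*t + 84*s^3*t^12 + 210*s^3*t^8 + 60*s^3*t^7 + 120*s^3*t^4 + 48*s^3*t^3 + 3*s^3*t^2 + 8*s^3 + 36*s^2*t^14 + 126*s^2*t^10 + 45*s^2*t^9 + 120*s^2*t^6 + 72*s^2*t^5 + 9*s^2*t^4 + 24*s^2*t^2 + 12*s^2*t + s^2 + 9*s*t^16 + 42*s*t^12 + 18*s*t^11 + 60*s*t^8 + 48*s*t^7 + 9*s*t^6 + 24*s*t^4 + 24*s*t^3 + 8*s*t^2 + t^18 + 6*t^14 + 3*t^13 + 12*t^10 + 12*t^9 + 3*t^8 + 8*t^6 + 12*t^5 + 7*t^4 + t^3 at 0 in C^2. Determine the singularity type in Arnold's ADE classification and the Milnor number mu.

Type A_2, Milnor number mu = 2.

The Hessian of f at 0 is [[2, 0], [0, 0]] with rank 1, so corank 1. A Groebner basis of the Jacobian ideal J(f) in C{s,t} is {t^2, s}; counting standard monomials gives mu = 2. Corank 1: A-series; mu = 2 gives A_2.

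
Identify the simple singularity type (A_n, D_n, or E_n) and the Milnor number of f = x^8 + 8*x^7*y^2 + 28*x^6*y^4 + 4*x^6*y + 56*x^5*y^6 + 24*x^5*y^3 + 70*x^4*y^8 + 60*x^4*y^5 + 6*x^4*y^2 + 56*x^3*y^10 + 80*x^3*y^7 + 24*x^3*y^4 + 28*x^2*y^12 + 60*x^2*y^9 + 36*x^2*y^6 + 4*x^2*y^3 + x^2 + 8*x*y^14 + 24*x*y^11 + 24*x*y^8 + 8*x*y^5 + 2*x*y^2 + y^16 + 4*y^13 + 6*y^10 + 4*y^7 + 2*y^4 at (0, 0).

Type A3, Milnor number mu = 3.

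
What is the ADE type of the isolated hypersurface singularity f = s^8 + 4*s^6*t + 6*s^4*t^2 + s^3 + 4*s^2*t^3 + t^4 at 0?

E_{6}

The Hessian of f at 0 is [[0, 0], [0, 0]] with rank 0, so corank 2. A Groebner basis of the Jacobian ideal J(f) in C{s,t} is {t^3, s^2}; counting standard monomials gives mu = 6. Corank 2; j^3 = s^3 is a perfect cube, so E-series; the 4-jet and mu = 6 give E_6.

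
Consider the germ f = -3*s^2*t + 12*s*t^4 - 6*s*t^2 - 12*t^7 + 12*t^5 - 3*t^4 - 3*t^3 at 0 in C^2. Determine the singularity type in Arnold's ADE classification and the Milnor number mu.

Type D_{5}, Milnor number mu = 5.

The Hessian of f at 0 is [[0, 0], [0, 0]] with rank 0, so corank 2. A Groebner basis of the Jacobian ideal J(f) in C{s,t} is {s^3 - s^2/4 + t^2/4, s^2/4 + t^3 - t^2/4, s*t + t^2}; counting standard monomials gives mu = 5. Corank 2; j^3 = -3*t*(s + t)^2 has shape L^2 M (L != M), so D-series; mu = 5 gives D_5.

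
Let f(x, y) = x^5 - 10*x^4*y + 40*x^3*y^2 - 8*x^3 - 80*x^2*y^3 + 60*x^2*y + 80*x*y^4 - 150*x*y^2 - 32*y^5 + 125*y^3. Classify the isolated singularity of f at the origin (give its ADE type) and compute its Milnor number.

The Hessian of f at 0 is [[0, 0], [0, 0]] with rank 0, so corank 2. A Groebner basis of the Jacobian ideal J(f) in C{x,y} is {y^5, x*y^3 - 19*y^4/8, x^2 - 5*x*y + 25*y^2/4}; counting standard monomials gives mu = 8. Corank 2; j^3 = -(2*x - 5*y)^3 is a perfect cube, so E-series; the 5-jet and mu = 8 give E_8.

Type E8, Milnor number mu = 8.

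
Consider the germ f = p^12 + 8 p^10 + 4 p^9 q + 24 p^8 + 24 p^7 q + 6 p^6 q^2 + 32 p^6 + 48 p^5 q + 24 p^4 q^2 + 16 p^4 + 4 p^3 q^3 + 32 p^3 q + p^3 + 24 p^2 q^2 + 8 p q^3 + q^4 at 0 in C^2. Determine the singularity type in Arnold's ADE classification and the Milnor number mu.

Type E6, Milnor number mu = 6.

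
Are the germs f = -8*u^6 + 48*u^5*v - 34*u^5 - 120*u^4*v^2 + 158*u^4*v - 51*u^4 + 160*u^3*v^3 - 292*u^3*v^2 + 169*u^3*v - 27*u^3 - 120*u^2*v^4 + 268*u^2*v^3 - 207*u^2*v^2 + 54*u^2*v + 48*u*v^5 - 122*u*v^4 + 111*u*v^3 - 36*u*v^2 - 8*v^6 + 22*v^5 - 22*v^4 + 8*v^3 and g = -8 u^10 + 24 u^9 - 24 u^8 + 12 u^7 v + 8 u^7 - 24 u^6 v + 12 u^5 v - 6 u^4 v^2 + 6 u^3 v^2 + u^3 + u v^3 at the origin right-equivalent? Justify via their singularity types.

The Hessian of f at 0 is [[0, 0], [0, 0]] with rank 0, so corank 2. A Groebner basis of the Jacobian ideal J(f) in C{u,v} is {-19683*u^2/89 + 26244*u*v/89 + v^4 - 27*v^3/89 - 8748*v^2/89, u^3 + 2214*u^2/89 - 2952*u*v/89 - 70*v^3/267 + 984*v^2/89, u^2*v + 2187*u^2/89 - 2916*u*v/89 - 329*v^3/801 + 972*v^2/89, 1620*u^2/89 + u*v^2 - 2160*u*v/89 - 514*v^3/801 + 720*v^2/89}; counting standard monomials gives mu = 7. Corank 2; j^3 = -(3*u - 2*v)^3 is a perfect cube, so E-series; the 4-jet and mu = 7 give E_7. The Hessian of g at 0 is [[0, 0], [0, 0]] with rank 0, so corank 2. A Groebner basis of the Jacobian ideal J(g) in C{u,v} is {u^3, u*v^2, 3*u^2 + v^3}; counting standard monomials gives mu = 7. Corank 2; j^3 = u^3 is a perfect cube, so E-series; the 4-jet and mu = 7 give E_7. Both have type E_7, hence right-equivalent.

Yes.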